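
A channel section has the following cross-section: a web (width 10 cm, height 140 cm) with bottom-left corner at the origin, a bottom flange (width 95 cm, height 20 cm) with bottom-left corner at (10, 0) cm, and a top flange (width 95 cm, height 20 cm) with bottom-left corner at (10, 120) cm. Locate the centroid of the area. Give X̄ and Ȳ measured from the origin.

X̄ = 43.37 cm, Ȳ = 70.00 cm

web: A = 10 × 140 = 1400.00, centroid at (5.00, 70.00).
bottom flange: A = 95 × 20 = 1900.00, centroid at (57.50, 10.00).
top flange: A = 95 × 20 = 1900.00, centroid at (57.50, 130.00).
ΣA = 5200.00 cm²
ΣAX̄ = (1400.00)(5.00) + (1900.00)(57.50) + (1900.00)(57.50) = 225500.00 cm³
ΣAȲ = (1400.00)(70.00) + (1900.00)(10.00) + (1900.00)(130.00) = 364000.00 cm³
X̄ = 225500.00 / 5200.00 = 43.37 cm
Ȳ = 364000.00 / 5200.00 = 70.00 cm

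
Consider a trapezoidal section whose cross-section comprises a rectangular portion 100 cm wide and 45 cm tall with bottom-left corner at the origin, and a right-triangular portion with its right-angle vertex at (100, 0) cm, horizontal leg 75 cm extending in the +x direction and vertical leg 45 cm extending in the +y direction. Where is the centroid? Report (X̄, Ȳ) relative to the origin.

Part | A | x̄ᵢ | ȳᵢ | A·x̄ᵢ | A·ȳᵢ
rectangular portion | 4500.00 | 50.00 | 22.50 | 225000.00 | 101250.00
triangular portion | 1687.50 | 125.00 | 15.00 | 210937.50 | 25312.50
Σ | 6187.50 |  |  | 435937.50 | 126562.50
X̄ = 435937.50 / 6187.50 = 70.45 cm
Ȳ = 126562.50 / 6187.50 = 20.45 cm

X̄ = 70.45 cm, Ȳ = 20.45 cm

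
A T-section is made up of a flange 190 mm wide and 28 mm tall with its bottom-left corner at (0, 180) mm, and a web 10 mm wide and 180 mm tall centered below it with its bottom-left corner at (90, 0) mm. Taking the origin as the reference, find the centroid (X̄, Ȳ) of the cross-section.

X̄ = 95.00 mm, Ȳ = 167.71 mm

Part | A | x̄ᵢ | ȳᵢ | A·x̄ᵢ | A·ȳᵢ
web | 1800.00 | 95.00 | 90.00 | 171000.00 | 162000.00
flange | 5320.00 | 95.00 | 194.00 | 505400.00 | 1032080.00
Σ | 7120.00 |  |  | 676400.00 | 1194080.00
X̄ = 676400.00 / 7120.00 = 95.00 mm
Ȳ = 1194080.00 / 7120.00 = 167.71 mm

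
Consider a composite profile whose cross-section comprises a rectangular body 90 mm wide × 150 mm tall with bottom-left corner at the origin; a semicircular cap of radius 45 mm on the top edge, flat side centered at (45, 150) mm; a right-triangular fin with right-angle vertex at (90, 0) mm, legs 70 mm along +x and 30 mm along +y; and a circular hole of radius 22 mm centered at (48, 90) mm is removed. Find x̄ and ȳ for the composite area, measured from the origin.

rectangular body: A = 90 × 150 = 13500.00, centroid at (45.00, 75.00).
semicircular top: A = ½π·45² = 3180.86, centroid at (45.00, 169.10).
triangular fin: A = ½·70·30 = 1050.00, centroid at (113.33, 10.00).
hole: A = −π·22² = -1520.53, centroid at (48.00, 90.00).
ΣA = 16210.33 mm², ΣAx̄ = 796653.33 mm³, ΣAȳ = 1424031.61 mm³.
x̄ = 796653.33/16210.33 = 49.14 mm; ȳ = 1424031.61/16210.33 = 87.85 mm.

x̄ = 49.14 mm, ȳ = 87.85 mm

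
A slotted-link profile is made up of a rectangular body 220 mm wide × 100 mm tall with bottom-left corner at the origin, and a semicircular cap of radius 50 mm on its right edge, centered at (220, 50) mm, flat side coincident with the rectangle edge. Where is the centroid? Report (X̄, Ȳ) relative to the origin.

rectangular body: A = 220 × 100 = 22000.00, centroid at (110.00, 50.00).
semicircular end: A = ½π·50² = 3926.99, centroid at (241.22, 50.00).
ΣA = 25926.99 mm²
ΣAX̄ = (22000.00)(110.00) + (3926.99)(241.22) = 3367271.31 mm³
ΣAȲ = (22000.00)(50.00) + (3926.99)(50.00) = 1296349.54 mm³
X̄ = 3367271.31 / 25926.99 = 129.88 mm
Ȳ = 1296349.54 / 25926.99 = 50.00 mm

X̄ = 129.88 mm, Ȳ = 50.00 mm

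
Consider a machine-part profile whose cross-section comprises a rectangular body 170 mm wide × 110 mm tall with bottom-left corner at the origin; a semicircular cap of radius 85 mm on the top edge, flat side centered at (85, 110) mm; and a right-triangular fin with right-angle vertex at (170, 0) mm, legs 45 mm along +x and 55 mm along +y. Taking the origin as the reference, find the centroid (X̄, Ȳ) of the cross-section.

X̄ = 88.96 mm, Ȳ = 86.59 mm

Part | A | x̄ᵢ | ȳᵢ | A·x̄ᵢ | A·ȳᵢ
rectangular body | 18700.00 | 85.00 | 55.00 | 1589500.00 | 1028500.00
semicircular top | 11349.00 | 85.00 | 146.08 | 964665.29 | 1657807.05
triangular fin | 1237.50 | 185.00 | 18.33 | 228937.50 | 22687.50
Σ | 31286.50 |  |  | 2783102.79 | 2708994.55
X̄ = 2783102.79 / 31286.50 = 88.96 mm
Ȳ = 2708994.55 / 31286.50 = 86.59 mm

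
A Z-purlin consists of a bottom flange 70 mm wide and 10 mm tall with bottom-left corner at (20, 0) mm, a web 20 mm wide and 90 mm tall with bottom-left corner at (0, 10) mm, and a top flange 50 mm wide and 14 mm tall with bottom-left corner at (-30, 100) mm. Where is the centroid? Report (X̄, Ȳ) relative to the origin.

X̄ = 16.56 mm, Ȳ = 55.44 mm

Part | A | x̄ᵢ | ȳᵢ | A·x̄ᵢ | A·ȳᵢ
bottom flange | 700.00 | 55.00 | 5.00 | 38500.00 | 3500.00
web | 1800.00 | 10.00 | 55.00 | 18000.00 | 99000.00
top flange | 700.00 | -5.00 | 107.00 | -3500.00 | 74900.00
Σ | 3200.00 |  |  | 53000.00 | 177400.00
X̄ = 53000.00 / 3200.00 = 16.56 mm
Ȳ = 177400.00 / 3200.00 = 55.44 mm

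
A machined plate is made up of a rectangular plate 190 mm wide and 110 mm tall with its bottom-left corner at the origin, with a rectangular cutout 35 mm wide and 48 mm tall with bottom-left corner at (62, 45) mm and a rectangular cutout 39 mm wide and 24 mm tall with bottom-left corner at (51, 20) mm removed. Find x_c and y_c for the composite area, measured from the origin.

x_c = 97.68 mm, y_c = 54.89 mm

Part | A | x̄ᵢ | ȳᵢ | A·x̄ᵢ | A·ȳᵢ
plate | 20900.00 | 95.00 | 55.00 | 1985500.00 | 1149500.00
hole 1 | -1680.00 | 79.50 | 69.00 | -133560.00 | -115920.00
hole 2 | -936.00 | 70.50 | 32.00 | -65988.00 | -29952.00
Σ | 18284.00 |  |  | 1785952.00 | 1003628.00
x_c = 1785952.00 / 18284.00 = 97.68 mm
y_c = 1003628.00 / 18284.00 = 54.89 mm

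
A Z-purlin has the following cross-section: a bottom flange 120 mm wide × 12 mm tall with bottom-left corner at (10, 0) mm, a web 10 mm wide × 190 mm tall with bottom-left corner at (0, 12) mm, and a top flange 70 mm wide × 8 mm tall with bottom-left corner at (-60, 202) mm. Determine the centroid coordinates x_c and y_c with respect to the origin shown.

Part | A | x̄ᵢ | ȳᵢ | A·x̄ᵢ | A·ȳᵢ
bottom flange | 1440.00 | 70.00 | 6.00 | 100800.00 | 8640.00
web | 1900.00 | 5.00 | 107.00 | 9500.00 | 203300.00
top flange | 560.00 | -25.00 | 206.00 | -14000.00 | 115360.00
Σ | 3900.00 |  |  | 96300.00 | 327300.00
x_c = 96300.00 / 3900.00 = 24.69 mm
y_c = 327300.00 / 3900.00 = 83.92 mm

x_c = 24.69 mm, y_c = 83.92 mm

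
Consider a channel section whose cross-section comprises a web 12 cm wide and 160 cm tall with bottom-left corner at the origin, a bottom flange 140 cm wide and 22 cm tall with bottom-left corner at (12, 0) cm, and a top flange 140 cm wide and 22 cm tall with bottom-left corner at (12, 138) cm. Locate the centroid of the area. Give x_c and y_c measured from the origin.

x_c = 63.94 cm, y_c = 80.00 cm

Part | A | x̄ᵢ | ȳᵢ | A·x̄ᵢ | A·ȳᵢ
web | 1920.00 | 6.00 | 80.00 | 11520.00 | 153600.00
bottom flange | 3080.00 | 82.00 | 11.00 | 252560.00 | 33880.00
top flange | 3080.00 | 82.00 | 149.00 | 252560.00 | 458920.00
Σ | 8080.00 |  |  | 516640.00 | 646400.00
x_c = 516640.00 / 8080.00 = 63.94 cm
y_c = 646400.00 / 8080.00 = 80.00 cm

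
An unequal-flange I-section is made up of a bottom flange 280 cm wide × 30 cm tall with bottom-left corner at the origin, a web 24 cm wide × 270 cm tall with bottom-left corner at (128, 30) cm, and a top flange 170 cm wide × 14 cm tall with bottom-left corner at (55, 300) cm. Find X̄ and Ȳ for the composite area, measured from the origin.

bottom flange: A = 280 × 30 = 8400.00, centroid at (140.00, 15.00).
web: A = 24 × 270 = 6480.00, centroid at (140.00, 165.00).
top flange: A = 170 × 14 = 2380.00, centroid at (140.00, 307.00).
ΣA = 17260.00 cm²
ΣAX̄ = (8400.00)(140.00) + (6480.00)(140.00) + (2380.00)(140.00) = 2416400.00 cm³
ΣAȲ = (8400.00)(15.00) + (6480.00)(165.00) + (2380.00)(307.00) = 1925860.00 cm³
X̄ = 2416400.00 / 17260.00 = 140.00 cm
Ȳ = 1925860.00 / 17260.00 = 111.58 cm

X̄ = 140.00 cm, Ȳ = 111.58 cm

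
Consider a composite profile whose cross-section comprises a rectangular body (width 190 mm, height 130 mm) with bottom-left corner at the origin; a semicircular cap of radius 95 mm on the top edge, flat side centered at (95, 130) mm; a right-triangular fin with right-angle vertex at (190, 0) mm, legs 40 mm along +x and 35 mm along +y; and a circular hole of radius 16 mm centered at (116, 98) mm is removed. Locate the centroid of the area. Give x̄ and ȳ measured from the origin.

x̄ = 96.52 mm, ȳ = 101.86 mm

rectangular body: A = 190 × 130 = 24700.00, centroid at (95.00, 65.00).
semicircular top: A = ½π·95² = 14176.44, centroid at (95.00, 170.32).
triangular fin: A = ½·40·35 = 700.00, centroid at (203.33, 11.67).
hole: A = −π·16² = -804.25, centroid at (116.00, 98.00).
ΣA = 38772.19 mm²
ΣAx̄ = (24700.00)(95.00) + (14176.44)(95.00) + (700.00)(203.33) + (-804.25)(116.00) = 3742302.10 mm³
ΣAȳ = (24700.00)(65.00) + (14176.44)(170.32) + (700.00)(11.67) + (-804.25)(98.00) = 3949370.51 mm³
x̄ = 3742302.10 / 38772.19 = 96.52 mm
ȳ = 3949370.51 / 38772.19 = 101.86 mm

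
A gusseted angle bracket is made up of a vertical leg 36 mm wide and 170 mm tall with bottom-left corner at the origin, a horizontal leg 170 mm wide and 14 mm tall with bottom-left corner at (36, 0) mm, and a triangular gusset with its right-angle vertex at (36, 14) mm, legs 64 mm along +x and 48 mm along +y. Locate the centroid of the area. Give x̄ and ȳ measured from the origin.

Part | A | x̄ᵢ | ȳᵢ | A·x̄ᵢ | A·ȳᵢ
vertical leg | 6120.00 | 18.00 | 85.00 | 110160.00 | 520200.00
horizontal leg | 2380.00 | 121.00 | 7.00 | 287980.00 | 16660.00
gusset | 1536.00 | 57.33 | 30.00 | 88064.00 | 46080.00
Σ | 10036.00 |  |  | 486204.00 | 582940.00
x̄ = 486204.00 / 10036.00 = 48.45 mm
ȳ = 582940.00 / 10036.00 = 58.08 mm

x̄ = 48.45 mm, ȳ = 58.08 mm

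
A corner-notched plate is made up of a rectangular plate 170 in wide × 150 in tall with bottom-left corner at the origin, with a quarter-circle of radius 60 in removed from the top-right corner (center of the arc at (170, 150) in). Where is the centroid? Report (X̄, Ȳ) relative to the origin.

plate: A = 170 × 150 = 25500.00, centroid at (85.00, 75.00).
removed quarter-circle: A = −¼π·60² = -2827.43, centroid at (144.54, 124.54).
ΣA = 22672.57 in², ΣAX̄ = 1758836.32 in³, ΣAȲ = 1560384.99 in³.
X̄ = 1758836.32/22672.57 = 77.58 in; Ȳ = 1560384.99/22672.57 = 68.82 in.

X̄ = 77.58 in, Ȳ = 68.82 in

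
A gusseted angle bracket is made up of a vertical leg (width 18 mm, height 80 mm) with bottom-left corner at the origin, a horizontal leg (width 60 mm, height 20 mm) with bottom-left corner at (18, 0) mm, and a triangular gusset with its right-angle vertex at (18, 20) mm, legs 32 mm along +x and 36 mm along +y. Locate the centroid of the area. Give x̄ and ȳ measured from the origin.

x̄ = 27.07 mm, ȳ = 27.37 mm

vertical leg: A = 18 × 80 = 1440.00, centroid at (9.00, 40.00).
horizontal leg: A = 60 × 20 = 1200.00, centroid at (48.00, 10.00).
gusset: A = ½·32·36 = 576.00, centroid at (28.67, 32.00).
ΣA = 3216.00 mm²
ΣAx̄ = (1440.00)(9.00) + (1200.00)(48.00) + (576.00)(28.67) = 87072.00 mm³
ΣAȳ = (1440.00)(40.00) + (1200.00)(10.00) + (576.00)(32.00) = 88032.00 mm³
x̄ = 87072.00 / 3216.00 = 27.07 mm
ȳ = 88032.00 / 3216.00 = 27.37 mm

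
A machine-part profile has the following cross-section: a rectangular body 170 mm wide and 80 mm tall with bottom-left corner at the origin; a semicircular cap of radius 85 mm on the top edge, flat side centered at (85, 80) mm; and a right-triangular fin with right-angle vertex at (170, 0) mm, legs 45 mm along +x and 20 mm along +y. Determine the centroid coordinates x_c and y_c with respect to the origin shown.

rectangular body: A = 170 × 80 = 13600.00, centroid at (85.00, 40.00).
semicircular top: A = ½π·85² = 11349.00, centroid at (85.00, 116.08).
triangular fin: A = ½·45·20 = 450.00, centroid at (185.00, 6.67).
ΣA = 25399.00 mm²
ΣAx_c = (13600.00)(85.00) + (11349.00)(85.00) + (450.00)(185.00) = 2203915.29 mm³
ΣAy_c = (13600.00)(40.00) + (11349.00)(116.08) + (450.00)(6.67) = 1864336.94 mm³
x_c = 2203915.29 / 25399.00 = 86.77 mm
y_c = 1864336.94 / 25399.00 = 73.40 mm

x_c = 86.77 mm, y_c = 73.40 mm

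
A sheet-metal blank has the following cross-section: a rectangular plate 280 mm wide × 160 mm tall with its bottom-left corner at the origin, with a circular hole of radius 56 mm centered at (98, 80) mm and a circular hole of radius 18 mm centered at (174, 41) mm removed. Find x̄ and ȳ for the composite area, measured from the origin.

x̄ = 151.18 mm, ȳ = 81.17 mm

plate: A = 280 × 160 = 44800.00, centroid at (140.00, 80.00).
hole 1: A = −π·56² = -9852.03, centroid at (98.00, 80.00).
hole 2: A = −π·18² = -1017.88, centroid at (174.00, 41.00).
ΣA = 33930.09 mm²
ΣAx̄ = (44800.00)(140.00) + (-9852.03)(98.00) + (-1017.88)(174.00) = 5129390.19 mm³
ΣAȳ = (44800.00)(80.00) + (-9852.03)(80.00) + (-1017.88)(41.00) = 2754104.32 mm³
x̄ = 5129390.19 / 33930.09 = 151.18 mm
ȳ = 2754104.32 / 33930.09 = 81.17 mm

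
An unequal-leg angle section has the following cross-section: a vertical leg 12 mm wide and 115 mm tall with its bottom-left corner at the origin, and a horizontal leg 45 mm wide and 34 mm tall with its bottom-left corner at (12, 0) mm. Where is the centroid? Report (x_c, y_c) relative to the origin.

x_c = 20.98 mm, y_c = 36.21 mm

vertical leg: A = 12 × 115 = 1380.00, centroid at (6.00, 57.50).
horizontal leg: A = 45 × 34 = 1530.00, centroid at (34.50, 17.00).
ΣA = 2910.00 mm², ΣAx_c = 61065.00 mm³, ΣAy_c = 105360.00 mm³.
x_c = 61065.00/2910.00 = 20.98 mm; y_c = 105360.00/2910.00 = 36.21 mm.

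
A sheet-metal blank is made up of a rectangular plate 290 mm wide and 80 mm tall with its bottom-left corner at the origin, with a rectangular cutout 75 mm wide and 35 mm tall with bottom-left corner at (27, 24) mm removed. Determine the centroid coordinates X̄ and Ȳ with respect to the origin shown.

X̄ = 155.27 mm, Ȳ = 39.81 mm

plate: A = 290 × 80 = 23200.00, centroid at (145.00, 40.00).
hole: A = −(75 × 35) = -2625.00, centroid at (64.50, 41.50).
ΣA = 20575.00 mm², ΣAX̄ = 3194687.50 mm³, ΣAȲ = 819062.50 mm³.
X̄ = 3194687.50/20575.00 = 155.27 mm; Ȳ = 819062.50/20575.00 = 39.81 mm.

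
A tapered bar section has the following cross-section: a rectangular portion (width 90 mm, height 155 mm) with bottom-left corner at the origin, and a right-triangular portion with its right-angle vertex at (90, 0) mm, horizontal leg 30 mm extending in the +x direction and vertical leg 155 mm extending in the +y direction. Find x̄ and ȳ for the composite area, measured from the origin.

x̄ = 52.86 mm, ȳ = 73.81 mm

rectangular portion: A = 90 × 155 = 13950.00, centroid at (45.00, 77.50).
triangular portion: A = ½·30·155 = 2325.00, centroid at (100.00, 51.67).
ΣA = 16275.00 mm²
ΣAx̄ = (13950.00)(45.00) + (2325.00)(100.00) = 860250.00 mm³
ΣAȳ = (13950.00)(77.50) + (2325.00)(51.67) = 1201250.00 mm³
x̄ = 860250.00 / 16275.00 = 52.86 mm
ȳ = 1201250.00 / 16275.00 = 73.81 mm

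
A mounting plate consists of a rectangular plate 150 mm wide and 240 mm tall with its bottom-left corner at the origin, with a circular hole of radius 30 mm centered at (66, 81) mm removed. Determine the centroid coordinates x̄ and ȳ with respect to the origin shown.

plate: A = 150 × 240 = 36000.00, centroid at (75.00, 120.00).
hole: A = −π·30² = -2827.43, centroid at (66.00, 81.00).
ΣA = 33172.57 mm², ΣAx̄ = 2513389.40 mm³, ΣAȳ = 4090977.90 mm³.
x̄ = 2513389.40/33172.57 = 75.77 mm; ȳ = 4090977.90/33172.57 = 123.32 mm.

x̄ = 75.77 mm, ȳ = 123.32 mm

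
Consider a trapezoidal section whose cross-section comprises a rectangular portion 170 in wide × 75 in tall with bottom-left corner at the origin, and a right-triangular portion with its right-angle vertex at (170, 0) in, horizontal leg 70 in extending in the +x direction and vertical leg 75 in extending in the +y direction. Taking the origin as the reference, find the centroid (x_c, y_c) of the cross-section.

x_c = 103.50 in, y_c = 35.37 in

rectangular portion: A = 170 × 75 = 12750.00, centroid at (85.00, 37.50).
triangular portion: A = ½·70·75 = 2625.00, centroid at (193.33, 25.00).
ΣA = 15375.00 in²
ΣAx_c = (12750.00)(85.00) + (2625.00)(193.33) = 1591250.00 in³
ΣAy_c = (12750.00)(37.50) + (2625.00)(25.00) = 543750.00 in³
x_c = 1591250.00 / 15375.00 = 103.50 in
y_c = 543750.00 / 15375.00 = 35.37 in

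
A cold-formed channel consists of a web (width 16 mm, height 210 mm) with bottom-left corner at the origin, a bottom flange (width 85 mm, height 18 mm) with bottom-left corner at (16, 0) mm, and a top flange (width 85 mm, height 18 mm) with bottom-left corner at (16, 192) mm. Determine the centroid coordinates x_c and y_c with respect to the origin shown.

x_c = 32.07 mm, y_c = 105.00 mm

web: A = 16 × 210 = 3360.00, centroid at (8.00, 105.00).
bottom flange: A = 85 × 18 = 1530.00, centroid at (58.50, 9.00).
top flange: A = 85 × 18 = 1530.00, centroid at (58.50, 201.00).
ΣA = 6420.00 mm², ΣAx_c = 205890.00 mm³, ΣAy_c = 674100.00 mm³.
x_c = 205890.00/6420.00 = 32.07 mm; y_c = 674100.00/6420.00 = 105.00 mm.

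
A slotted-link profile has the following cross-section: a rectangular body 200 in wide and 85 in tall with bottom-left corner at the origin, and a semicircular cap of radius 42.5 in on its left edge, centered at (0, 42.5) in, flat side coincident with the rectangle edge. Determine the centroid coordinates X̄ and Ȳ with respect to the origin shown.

rectangular body: A = 200 × 85 = 17000.00, centroid at (100.00, 42.50).
semicircular end: A = ½π·42.5² = 2837.25, centroid at (-18.04, 42.50).
ΣA = 19837.25 in²
ΣAX̄ = (17000.00)(100.00) + (2837.25)(-18.04) = 1648822.92 in³
ΣAȲ = (17000.00)(42.50) + (2837.25)(42.50) = 843083.16 in³
X̄ = 1648822.92 / 19837.25 = 83.12 in
Ȳ = 843083.16 / 19837.25 = 42.50 in

X̄ = 83.12 in, Ȳ = 42.50 in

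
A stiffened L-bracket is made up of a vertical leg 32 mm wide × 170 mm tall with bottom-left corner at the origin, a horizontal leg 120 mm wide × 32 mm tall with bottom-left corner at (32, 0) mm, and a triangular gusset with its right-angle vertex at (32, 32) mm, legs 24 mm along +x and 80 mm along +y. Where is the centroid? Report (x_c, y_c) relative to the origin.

vertical leg: A = 32 × 170 = 5440.00, centroid at (16.00, 85.00).
horizontal leg: A = 120 × 32 = 3840.00, centroid at (92.00, 16.00).
gusset: A = ½·24·80 = 960.00, centroid at (40.00, 58.67).
ΣA = 10240.00 mm²
ΣAx_c = (5440.00)(16.00) + (3840.00)(92.00) + (960.00)(40.00) = 478720.00 mm³
ΣAy_c = (5440.00)(85.00) + (3840.00)(16.00) + (960.00)(58.67) = 580160.00 mm³
x_c = 478720.00 / 10240.00 = 46.75 mm
y_c = 580160.00 / 10240.00 = 56.66 mm

x_c = 46.75 mm, y_c = 56.66 mm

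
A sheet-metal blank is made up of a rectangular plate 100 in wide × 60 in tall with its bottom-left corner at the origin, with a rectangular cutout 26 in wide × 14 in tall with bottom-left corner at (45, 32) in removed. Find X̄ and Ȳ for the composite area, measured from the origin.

plate: A = 100 × 60 = 6000.00, centroid at (50.00, 30.00).
hole: A = −(26 × 14) = -364.00, centroid at (58.00, 39.00).
ΣA = 5636.00 in², ΣAX̄ = 278888.00 in³, ΣAȲ = 165804.00 in³.
X̄ = 278888.00/5636.00 = 49.48 in; Ȳ = 165804.00/5636.00 = 29.42 in.

X̄ = 49.48 in, Ȳ = 29.42 in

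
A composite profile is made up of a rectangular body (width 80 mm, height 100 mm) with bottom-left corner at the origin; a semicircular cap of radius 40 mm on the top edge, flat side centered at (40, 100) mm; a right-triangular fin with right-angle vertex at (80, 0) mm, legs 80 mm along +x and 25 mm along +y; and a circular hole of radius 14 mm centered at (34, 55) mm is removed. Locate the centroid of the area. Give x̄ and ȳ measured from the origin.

x̄ = 46.46 mm, ȳ = 61.34 mm

rectangular body: A = 80 × 100 = 8000.00, centroid at (40.00, 50.00).
semicircular top: A = ½π·40² = 2513.27, centroid at (40.00, 116.98).
triangular fin: A = ½·80·25 = 1000.00, centroid at (106.67, 8.33).
hole: A = −π·14² = -615.75, centroid at (34.00, 55.00).
ΣA = 10897.52 mm²
ΣAx̄ = (8000.00)(40.00) + (2513.27)(40.00) + (1000.00)(106.67) + (-615.75)(34.00) = 506262.06 mm³
ΣAȳ = (8000.00)(50.00) + (2513.27)(116.98) + (1000.00)(8.33) + (-615.75)(55.00) = 668461.04 mm³
x̄ = 506262.06 / 10897.52 = 46.46 mm
ȳ = 668461.04 / 10897.52 = 61.34 mm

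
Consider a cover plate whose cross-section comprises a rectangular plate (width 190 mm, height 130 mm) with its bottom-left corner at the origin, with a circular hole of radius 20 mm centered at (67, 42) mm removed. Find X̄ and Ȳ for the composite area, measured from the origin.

plate: A = 190 × 130 = 24700.00, centroid at (95.00, 65.00).
hole: A = −π·20² = -1256.64, centroid at (67.00, 42.00).
ΣA = 23443.36 mm², ΣAX̄ = 2262305.32 mm³, ΣAȲ = 1552721.24 mm³.
X̄ = 2262305.32/23443.36 = 96.50 mm; Ȳ = 1552721.24/23443.36 = 66.23 mm.

X̄ = 96.50 mm, Ȳ = 66.23 mm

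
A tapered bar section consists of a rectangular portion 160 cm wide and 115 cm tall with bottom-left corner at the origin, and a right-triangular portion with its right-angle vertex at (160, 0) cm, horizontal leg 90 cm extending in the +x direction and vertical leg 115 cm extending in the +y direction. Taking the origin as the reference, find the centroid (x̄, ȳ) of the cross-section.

x̄ = 104.15 cm, ȳ = 53.29 cm

rectangular portion: A = 160 × 115 = 18400.00, centroid at (80.00, 57.50).
triangular portion: A = ½·90·115 = 5175.00, centroid at (190.00, 38.33).
ΣA = 23575.00 cm²
ΣAx̄ = (18400.00)(80.00) + (5175.00)(190.00) = 2455250.00 cm³
ΣAȳ = (18400.00)(57.50) + (5175.00)(38.33) = 1256375.00 cm³
x̄ = 2455250.00 / 23575.00 = 104.15 cm
ȳ = 1256375.00 / 23575.00 = 53.29 cm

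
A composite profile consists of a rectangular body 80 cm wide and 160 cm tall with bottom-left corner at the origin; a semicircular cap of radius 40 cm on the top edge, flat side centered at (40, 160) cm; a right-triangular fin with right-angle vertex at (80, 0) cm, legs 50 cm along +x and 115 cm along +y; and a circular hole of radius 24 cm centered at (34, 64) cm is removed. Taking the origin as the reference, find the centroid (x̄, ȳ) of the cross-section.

x̄ = 50.61 cm, ȳ = 89.33 cm

Part | A | x̄ᵢ | ȳᵢ | A·x̄ᵢ | A·ȳᵢ
rectangular body | 12800.00 | 40.00 | 80.00 | 512000.00 | 1024000.00
semicircular top | 2513.27 | 40.00 | 176.98 | 100530.96 | 444790.53
triangular fin | 2875.00 | 96.67 | 38.33 | 277916.67 | 110208.33
hole | -1809.56 | 34.00 | 64.00 | -61524.95 | -115811.67
Σ | 16378.72 |  |  | 828922.68 | 1463187.19
x̄ = 828922.68 / 16378.72 = 50.61 cm
ȳ = 1463187.19 / 16378.72 = 89.33 cm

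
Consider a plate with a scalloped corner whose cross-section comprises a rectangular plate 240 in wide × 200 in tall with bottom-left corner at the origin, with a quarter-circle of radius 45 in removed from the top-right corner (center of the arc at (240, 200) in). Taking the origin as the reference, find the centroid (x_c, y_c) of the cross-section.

plate: A = 240 × 200 = 48000.00, centroid at (120.00, 100.00).
removed quarter-circle: A = −¼π·45² = -1590.43, centroid at (220.90, 180.90).
ΣA = 46409.57 in², ΣAx_c = 5408671.49 in³, ΣAy_c = 4512288.74 in³.
x_c = 5408671.49/46409.57 = 116.54 in; y_c = 4512288.74/46409.57 = 97.23 in.

x_c = 116.54 in, y_c = 97.23 in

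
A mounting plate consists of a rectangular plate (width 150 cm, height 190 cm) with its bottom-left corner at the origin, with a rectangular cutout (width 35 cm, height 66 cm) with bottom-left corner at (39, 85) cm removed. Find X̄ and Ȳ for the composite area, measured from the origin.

X̄ = 76.63 cm, Ȳ = 92.97 cm

plate: A = 150 × 190 = 28500.00, centroid at (75.00, 95.00).
hole: A = −(35 × 66) = -2310.00, centroid at (56.50, 118.00).
ΣA = 26190.00 cm², ΣAX̄ = 2006985.00 cm³, ΣAȲ = 2434920.00 cm³.
X̄ = 2006985.00/26190.00 = 76.63 cm; Ȳ = 2434920.00/26190.00 = 92.97 cm.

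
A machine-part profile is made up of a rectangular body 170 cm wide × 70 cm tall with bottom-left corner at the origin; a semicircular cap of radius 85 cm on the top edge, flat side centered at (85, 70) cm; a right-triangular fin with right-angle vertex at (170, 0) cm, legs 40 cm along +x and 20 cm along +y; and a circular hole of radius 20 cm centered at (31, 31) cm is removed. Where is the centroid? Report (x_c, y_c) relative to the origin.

rectangular body: A = 170 × 70 = 11900.00, centroid at (85.00, 35.00).
semicircular top: A = ½π·85² = 11349.00, centroid at (85.00, 106.08).
triangular fin: A = ½·40·20 = 400.00, centroid at (183.33, 6.67).
hole: A = −π·20² = -1256.64, centroid at (31.00, 31.00).
ΣA = 22392.37 cm²
ΣAx_c = (11900.00)(85.00) + (11349.00)(85.00) + (400.00)(183.33) + (-1256.64)(31.00) = 2010542.88 cm³
ΣAy_c = (11900.00)(35.00) + (11349.00)(106.08) + (400.00)(6.67) + (-1256.64)(31.00) = 1584057.83 cm³
x_c = 2010542.88 / 22392.37 = 89.79 cm
y_c = 1584057.83 / 22392.37 = 70.74 cm

x_c = 89.79 cm, y_c = 70.74 cm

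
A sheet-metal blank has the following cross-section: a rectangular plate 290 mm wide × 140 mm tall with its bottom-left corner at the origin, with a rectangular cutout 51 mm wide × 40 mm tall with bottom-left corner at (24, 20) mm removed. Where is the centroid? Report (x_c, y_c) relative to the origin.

plate: A = 290 × 140 = 40600.00, centroid at (145.00, 70.00).
hole: A = −(51 × 40) = -2040.00, centroid at (49.50, 40.00).
ΣA = 38560.00 mm²
ΣAx_c = (40600.00)(145.00) + (-2040.00)(49.50) = 5786020.00 mm³
ΣAy_c = (40600.00)(70.00) + (-2040.00)(40.00) = 2760400.00 mm³
x_c = 5786020.00 / 38560.00 = 150.05 mm
y_c = 2760400.00 / 38560.00 = 71.59 mm

x_c = 150.05 mm, y_c = 71.59 mm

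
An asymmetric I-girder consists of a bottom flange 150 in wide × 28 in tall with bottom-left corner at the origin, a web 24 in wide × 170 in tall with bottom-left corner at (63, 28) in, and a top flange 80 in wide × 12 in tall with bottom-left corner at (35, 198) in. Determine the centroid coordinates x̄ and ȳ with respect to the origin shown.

x̄ = 75.00 in, ȳ = 77.45 in

bottom flange: A = 150 × 28 = 4200.00, centroid at (75.00, 14.00).
web: A = 24 × 170 = 4080.00, centroid at (75.00, 113.00).
top flange: A = 80 × 12 = 960.00, centroid at (75.00, 204.00).
ΣA = 9240.00 in²
ΣAx̄ = (4200.00)(75.00) + (4080.00)(75.00) + (960.00)(75.00) = 693000.00 in³
ΣAȳ = (4200.00)(14.00) + (4080.00)(113.00) + (960.00)(204.00) = 715680.00 in³
x̄ = 693000.00 / 9240.00 = 75.00 in
ȳ = 715680.00 / 9240.00 = 77.45 in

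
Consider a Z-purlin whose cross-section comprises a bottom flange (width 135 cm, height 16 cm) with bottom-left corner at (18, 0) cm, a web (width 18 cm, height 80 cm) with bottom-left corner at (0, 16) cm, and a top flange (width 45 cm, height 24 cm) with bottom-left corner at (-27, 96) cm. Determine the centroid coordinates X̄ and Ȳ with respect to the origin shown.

X̄ = 41.19 cm, Ȳ = 45.85 cm

Part | A | x̄ᵢ | ȳᵢ | A·x̄ᵢ | A·ȳᵢ
bottom flange | 2160.00 | 85.50 | 8.00 | 184680.00 | 17280.00
web | 1440.00 | 9.00 | 56.00 | 12960.00 | 80640.00
top flange | 1080.00 | -4.50 | 108.00 | -4860.00 | 116640.00
Σ | 4680.00 |  |  | 192780.00 | 214560.00
X̄ = 192780.00 / 4680.00 = 41.19 cm
Ȳ = 214560.00 / 4680.00 = 45.85 cm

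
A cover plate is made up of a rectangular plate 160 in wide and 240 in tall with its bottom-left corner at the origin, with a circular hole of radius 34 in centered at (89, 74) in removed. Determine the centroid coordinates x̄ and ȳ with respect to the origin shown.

plate: A = 160 × 240 = 38400.00, centroid at (80.00, 120.00).
hole: A = −π·34² = -3631.68, centroid at (89.00, 74.00).
ΣA = 34768.32 in², ΣAx̄ = 2748780.38 in³, ΣAȳ = 4339255.60 in³.
x̄ = 2748780.38/34768.32 = 79.06 in; ȳ = 4339255.60/34768.32 = 124.80 in.

x̄ = 79.06 in, ȳ = 124.80 in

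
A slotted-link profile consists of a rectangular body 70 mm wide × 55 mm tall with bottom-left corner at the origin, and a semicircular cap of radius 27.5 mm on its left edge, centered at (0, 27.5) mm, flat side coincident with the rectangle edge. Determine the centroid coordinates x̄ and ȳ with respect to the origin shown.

x̄ = 24.00 mm, ȳ = 27.50 mm

rectangular body: A = 70 × 55 = 3850.00, centroid at (35.00, 27.50).
semicircular end: A = ½π·27.5² = 1187.91, centroid at (-11.67, 27.50).
ΣA = 5037.91 mm², ΣAx̄ = 120885.42 mm³, ΣAȳ = 138542.65 mm³.
x̄ = 120885.42/5037.91 = 24.00 mm; ȳ = 138542.65/5037.91 = 27.50 mm.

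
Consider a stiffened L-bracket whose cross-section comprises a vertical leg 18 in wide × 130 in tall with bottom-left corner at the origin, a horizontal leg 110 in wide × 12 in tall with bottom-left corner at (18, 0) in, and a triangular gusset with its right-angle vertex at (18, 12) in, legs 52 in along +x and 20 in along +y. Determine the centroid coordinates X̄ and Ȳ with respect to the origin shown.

X̄ = 32.49 in, Ȳ = 40.60 in

vertical leg: A = 18 × 130 = 2340.00, centroid at (9.00, 65.00).
horizontal leg: A = 110 × 12 = 1320.00, centroid at (73.00, 6.00).
gusset: A = ½·52·20 = 520.00, centroid at (35.33, 18.67).
ΣA = 4180.00 in²
ΣAX̄ = (2340.00)(9.00) + (1320.00)(73.00) + (520.00)(35.33) = 135793.33 in³
ΣAȲ = (2340.00)(65.00) + (1320.00)(6.00) + (520.00)(18.67) = 169726.67 in³
X̄ = 135793.33 / 4180.00 = 32.49 in
Ȳ = 169726.67 / 4180.00 = 40.60 in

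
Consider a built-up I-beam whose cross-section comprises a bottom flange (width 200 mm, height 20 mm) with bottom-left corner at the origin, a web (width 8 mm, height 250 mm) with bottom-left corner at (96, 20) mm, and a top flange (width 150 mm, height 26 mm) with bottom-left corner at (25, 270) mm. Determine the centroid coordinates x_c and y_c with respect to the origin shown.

bottom flange: A = 200 × 20 = 4000.00, centroid at (100.00, 10.00).
web: A = 8 × 250 = 2000.00, centroid at (100.00, 145.00).
top flange: A = 150 × 26 = 3900.00, centroid at (100.00, 283.00).
ΣA = 9900.00 mm²
ΣAx_c = (4000.00)(100.00) + (2000.00)(100.00) + (3900.00)(100.00) = 990000.00 mm³
ΣAy_c = (4000.00)(10.00) + (2000.00)(145.00) + (3900.00)(283.00) = 1433700.00 mm³
x_c = 990000.00 / 9900.00 = 100.00 mm
y_c = 1433700.00 / 9900.00 = 144.82 mm

x_c = 100.00 mm, y_c = 144.82 mm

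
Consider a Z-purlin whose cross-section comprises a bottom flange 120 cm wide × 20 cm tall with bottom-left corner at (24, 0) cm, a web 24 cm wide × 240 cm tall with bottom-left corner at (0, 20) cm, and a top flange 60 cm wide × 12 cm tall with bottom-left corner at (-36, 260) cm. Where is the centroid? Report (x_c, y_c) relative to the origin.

x_c = 30.00 cm, y_c = 115.08 cm

bottom flange: A = 120 × 20 = 2400.00, centroid at (84.00, 10.00).
web: A = 24 × 240 = 5760.00, centroid at (12.00, 140.00).
top flange: A = 60 × 12 = 720.00, centroid at (-6.00, 266.00).
ΣA = 8880.00 cm²
ΣAx_c = (2400.00)(84.00) + (5760.00)(12.00) + (720.00)(-6.00) = 266400.00 cm³
ΣAy_c = (2400.00)(10.00) + (5760.00)(140.00) + (720.00)(266.00) = 1021920.00 cm³
x_c = 266400.00 / 8880.00 = 30.00 cm
y_c = 1021920.00 / 8880.00 = 115.08 cm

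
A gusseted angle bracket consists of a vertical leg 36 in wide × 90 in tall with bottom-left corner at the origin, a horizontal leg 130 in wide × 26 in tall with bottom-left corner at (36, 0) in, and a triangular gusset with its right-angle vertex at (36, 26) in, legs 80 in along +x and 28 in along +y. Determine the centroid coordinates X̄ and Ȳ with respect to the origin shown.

vertical leg: A = 36 × 90 = 3240.00, centroid at (18.00, 45.00).
horizontal leg: A = 130 × 26 = 3380.00, centroid at (101.00, 13.00).
gusset: A = ½·80·28 = 1120.00, centroid at (62.67, 35.33).
ΣA = 7740.00 in², ΣAX̄ = 469886.67 in³, ΣAȲ = 229313.33 in³.
X̄ = 469886.67/7740.00 = 60.71 in; Ȳ = 229313.33/7740.00 = 29.63 in.

X̄ = 60.71 in, Ȳ = 29.63 in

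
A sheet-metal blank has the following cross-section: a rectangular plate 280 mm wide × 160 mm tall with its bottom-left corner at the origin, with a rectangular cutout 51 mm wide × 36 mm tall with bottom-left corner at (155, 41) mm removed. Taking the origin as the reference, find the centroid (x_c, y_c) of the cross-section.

x_c = 138.27 mm, y_c = 80.90 mm

plate: A = 280 × 160 = 44800.00, centroid at (140.00, 80.00).
hole: A = −(51 × 36) = -1836.00, centroid at (180.50, 59.00).
ΣA = 42964.00 mm²
ΣAx_c = (44800.00)(140.00) + (-1836.00)(180.50) = 5940602.00 mm³
ΣAy_c = (44800.00)(80.00) + (-1836.00)(59.00) = 3475676.00 mm³
x_c = 5940602.00 / 42964.00 = 138.27 mm
y_c = 3475676.00 / 42964.00 = 80.90 mm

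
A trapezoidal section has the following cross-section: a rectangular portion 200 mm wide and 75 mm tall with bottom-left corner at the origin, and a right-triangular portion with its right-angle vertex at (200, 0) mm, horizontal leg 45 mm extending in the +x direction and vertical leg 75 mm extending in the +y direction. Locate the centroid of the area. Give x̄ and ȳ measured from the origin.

rectangular portion: A = 200 × 75 = 15000.00, centroid at (100.00, 37.50).
triangular portion: A = ½·45·75 = 1687.50, centroid at (215.00, 25.00).
ΣA = 16687.50 mm²
ΣAx̄ = (15000.00)(100.00) + (1687.50)(215.00) = 1862812.50 mm³
ΣAȳ = (15000.00)(37.50) + (1687.50)(25.00) = 604687.50 mm³
x̄ = 1862812.50 / 16687.50 = 111.63 mm
ȳ = 604687.50 / 16687.50 = 36.24 mm

x̄ = 111.63 mm, ȳ = 36.24 mm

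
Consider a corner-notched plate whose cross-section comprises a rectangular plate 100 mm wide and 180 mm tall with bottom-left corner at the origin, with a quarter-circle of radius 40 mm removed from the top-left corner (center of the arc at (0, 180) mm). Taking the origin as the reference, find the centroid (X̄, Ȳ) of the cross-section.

plate: A = 100 × 180 = 18000.00, centroid at (50.00, 90.00).
removed quarter-circle: A = −¼π·40² = -1256.64, centroid at (16.98, 163.02).
ΣA = 16743.36 mm²
ΣAX̄ = (18000.00)(50.00) + (-1256.64)(16.98) = 878666.67 mm³
ΣAȲ = (18000.00)(90.00) + (-1256.64)(163.02) = 1415138.66 mm³
X̄ = 878666.67 / 16743.36 = 52.48 mm
Ȳ = 1415138.66 / 16743.36 = 84.52 mm

X̄ = 52.48 mm, Ȳ = 84.52 mm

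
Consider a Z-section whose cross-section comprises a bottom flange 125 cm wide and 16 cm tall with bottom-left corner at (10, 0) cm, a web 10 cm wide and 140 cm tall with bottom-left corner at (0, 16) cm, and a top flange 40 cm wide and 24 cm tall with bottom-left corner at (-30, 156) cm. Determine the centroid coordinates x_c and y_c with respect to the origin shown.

x_c = 32.66 cm, y_c = 68.28 cm

Part | A | x̄ᵢ | ȳᵢ | A·x̄ᵢ | A·ȳᵢ
bottom flange | 2000.00 | 72.50 | 8.00 | 145000.00 | 16000.00
web | 1400.00 | 5.00 | 86.00 | 7000.00 | 120400.00
top flange | 960.00 | -10.00 | 168.00 | -9600.00 | 161280.00
Σ | 4360.00 |  |  | 142400.00 | 297680.00
x_c = 142400.00 / 4360.00 = 32.66 cm
y_c = 297680.00 / 4360.00 = 68.28 cm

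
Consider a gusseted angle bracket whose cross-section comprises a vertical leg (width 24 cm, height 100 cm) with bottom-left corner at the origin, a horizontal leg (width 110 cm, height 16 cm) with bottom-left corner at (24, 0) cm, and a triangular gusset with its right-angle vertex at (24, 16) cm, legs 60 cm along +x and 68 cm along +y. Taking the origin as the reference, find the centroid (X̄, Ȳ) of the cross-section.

Part | A | x̄ᵢ | ȳᵢ | A·x̄ᵢ | A·ȳᵢ
vertical leg | 2400.00 | 12.00 | 50.00 | 28800.00 | 120000.00
horizontal leg | 1760.00 | 79.00 | 8.00 | 139040.00 | 14080.00
gusset | 2040.00 | 44.00 | 38.67 | 89760.00 | 78880.00
Σ | 6200.00 |  |  | 257600.00 | 212960.00
X̄ = 257600.00 / 6200.00 = 41.55 cm
Ȳ = 212960.00 / 6200.00 = 34.35 cm

X̄ = 41.55 cm, Ȳ = 34.35 cm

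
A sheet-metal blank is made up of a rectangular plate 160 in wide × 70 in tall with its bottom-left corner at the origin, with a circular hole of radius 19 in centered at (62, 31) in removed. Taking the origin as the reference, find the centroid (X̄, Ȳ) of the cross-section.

plate: A = 160 × 70 = 11200.00, centroid at (80.00, 35.00).
hole: A = −π·19² = -1134.11, centroid at (62.00, 31.00).
ΣA = 10065.89 in²
ΣAX̄ = (11200.00)(80.00) + (-1134.11)(62.00) = 825684.87 in³
ΣAȲ = (11200.00)(35.00) + (-1134.11)(31.00) = 356842.44 in³
X̄ = 825684.87 / 10065.89 = 82.03 in
Ȳ = 356842.44 / 10065.89 = 35.45 in

X̄ = 82.03 in, Ȳ = 35.45 in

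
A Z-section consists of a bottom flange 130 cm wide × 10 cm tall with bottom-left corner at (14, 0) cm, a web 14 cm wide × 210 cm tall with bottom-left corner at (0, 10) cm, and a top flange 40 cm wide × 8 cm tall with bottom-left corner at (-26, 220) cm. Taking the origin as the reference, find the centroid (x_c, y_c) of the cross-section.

bottom flange: A = 130 × 10 = 1300.00, centroid at (79.00, 5.00).
web: A = 14 × 210 = 2940.00, centroid at (7.00, 115.00).
top flange: A = 40 × 8 = 320.00, centroid at (-6.00, 224.00).
ΣA = 4560.00 cm², ΣAx_c = 121360.00 cm³, ΣAy_c = 416280.00 cm³.
x_c = 121360.00/4560.00 = 26.61 cm; y_c = 416280.00/4560.00 = 91.29 cm.

x_c = 26.61 cm, y_c = 91.29 cm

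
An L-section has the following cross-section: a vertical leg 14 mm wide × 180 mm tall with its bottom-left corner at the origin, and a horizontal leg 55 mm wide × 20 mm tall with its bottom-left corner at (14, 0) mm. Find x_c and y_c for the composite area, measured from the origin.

vertical leg: A = 14 × 180 = 2520.00, centroid at (7.00, 90.00).
horizontal leg: A = 55 × 20 = 1100.00, centroid at (41.50, 10.00).
ΣA = 3620.00 mm²
ΣAx_c = (2520.00)(7.00) + (1100.00)(41.50) = 63290.00 mm³
ΣAy_c = (2520.00)(90.00) + (1100.00)(10.00) = 237800.00 mm³
x_c = 63290.00 / 3620.00 = 17.48 mm
y_c = 237800.00 / 3620.00 = 65.69 mm

x_c = 17.48 mm, y_c = 65.69 mm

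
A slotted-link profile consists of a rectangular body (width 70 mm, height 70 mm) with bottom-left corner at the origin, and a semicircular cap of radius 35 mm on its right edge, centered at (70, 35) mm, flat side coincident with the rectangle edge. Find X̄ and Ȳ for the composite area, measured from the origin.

X̄ = 49.06 mm, Ȳ = 35.00 mm

rectangular body: A = 70 × 70 = 4900.00, centroid at (35.00, 35.00).
semicircular end: A = ½π·35² = 1924.23, centroid at (84.85, 35.00).
ΣA = 6824.23 mm²
ΣAX̄ = (4900.00)(35.00) + (1924.23)(84.85) = 334779.12 mm³
ΣAȲ = (4900.00)(35.00) + (1924.23)(35.00) = 238847.89 mm³
X̄ = 334779.12 / 6824.23 = 49.06 mm
Ȳ = 238847.89 / 6824.23 = 35.00 mm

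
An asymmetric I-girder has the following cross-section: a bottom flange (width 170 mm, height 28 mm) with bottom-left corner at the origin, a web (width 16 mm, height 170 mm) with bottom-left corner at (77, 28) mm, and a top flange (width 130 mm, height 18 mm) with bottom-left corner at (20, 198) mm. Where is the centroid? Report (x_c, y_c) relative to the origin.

x_c = 85.00 mm, y_c = 87.41 mm

Part | A | x̄ᵢ | ȳᵢ | A·x̄ᵢ | A·ȳᵢ
bottom flange | 4760.00 | 85.00 | 14.00 | 404600.00 | 66640.00
web | 2720.00 | 85.00 | 113.00 | 231200.00 | 307360.00
top flange | 2340.00 | 85.00 | 207.00 | 198900.00 | 484380.00
Σ | 9820.00 |  |  | 834700.00 | 858380.00
x_c = 834700.00 / 9820.00 = 85.00 mm
y_c = 858380.00 / 9820.00 = 87.41 mm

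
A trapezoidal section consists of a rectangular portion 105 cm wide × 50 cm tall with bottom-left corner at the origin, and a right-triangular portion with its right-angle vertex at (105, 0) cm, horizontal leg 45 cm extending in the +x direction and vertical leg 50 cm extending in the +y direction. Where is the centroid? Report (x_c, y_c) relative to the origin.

x_c = 64.41 cm, y_c = 23.53 cm

Part | A | x̄ᵢ | ȳᵢ | A·x̄ᵢ | A·ȳᵢ
rectangular portion | 5250.00 | 52.50 | 25.00 | 275625.00 | 131250.00
triangular portion | 1125.00 | 120.00 | 16.67 | 135000.00 | 18750.00
Σ | 6375.00 |  |  | 410625.00 | 150000.00
x_c = 410625.00 / 6375.00 = 64.41 cm
y_c = 150000.00 / 6375.00 = 23.53 cm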